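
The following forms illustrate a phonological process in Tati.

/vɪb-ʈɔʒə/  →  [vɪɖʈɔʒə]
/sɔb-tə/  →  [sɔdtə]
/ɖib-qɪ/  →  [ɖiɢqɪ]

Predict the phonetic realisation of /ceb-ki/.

[cegki]

The data show regressive place assimilation: /b/ → [ɖ] before /ʈ/; /b/ → [d] before /t/; /b/ → [ɢ] before /q/. In each pair only place changes, matching the following consonant, while manner and voice stay constant.
The rule targets /b/ (voiced bilabial stop), which sits before the trigger /k/ (velar).
Changing only its place to velar gives [g] — the voiced velar stop.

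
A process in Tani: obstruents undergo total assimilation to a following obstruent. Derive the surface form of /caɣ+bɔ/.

/ɣ/ is the segment targeted by the rule; it sits immediately before /b/, so it assimilates completely and surfaces as [b].

[cabbɔ]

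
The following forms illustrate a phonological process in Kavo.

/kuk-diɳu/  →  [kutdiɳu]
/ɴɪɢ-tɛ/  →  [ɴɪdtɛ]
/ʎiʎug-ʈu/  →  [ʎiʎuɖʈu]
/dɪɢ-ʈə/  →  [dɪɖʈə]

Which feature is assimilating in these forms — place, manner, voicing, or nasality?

The segment that alternates is /k/, which surfaces as [t] when adjacent to /d/.
The change velar → alveolar matches the place of the following /d/, identifying this as place assimilation.
The other alternating forms pattern the same way: /ɢ/ → [d] before /t/ (uvular → alveolar, matching alveolar); /g/ → [ɖ] before /ʈ/ (velar → retroflex, matching retroflex); /ɢ/ → [ɖ] before /ʈ/ (uvular → retroflex, matching retroflex) — only place changes, and always toward the following segment.

place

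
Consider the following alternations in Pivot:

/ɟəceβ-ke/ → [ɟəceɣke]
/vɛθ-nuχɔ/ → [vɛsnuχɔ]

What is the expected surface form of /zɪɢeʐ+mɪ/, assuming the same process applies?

The data show regressive place assimilation: /β/ → [ɣ] before /k/; /θ/ → [s] before /n/. In each pair only place changes, matching the following consonant, while manner and voice stay constant.
/ʐ/ is a voiced retroflex fricative. The following trigger /m/ is bilabial, so /ʐ/ must become bilabial as well.
A voiced bilabial fricative is [β], so the surface segment is [β].

[zɪɢeβmɪ]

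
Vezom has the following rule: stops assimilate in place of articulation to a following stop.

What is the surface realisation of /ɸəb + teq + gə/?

[ɸədtekgə]

/b/ is a voiced bilabial stop. The following trigger /t/ is alveolar, so /b/ must become alveolar as well.
Changing only its place to alveolar gives [d] — the voiced alveolar stop.
At the second juncture, /q/ likewise becomes [k] adjacent to /g/.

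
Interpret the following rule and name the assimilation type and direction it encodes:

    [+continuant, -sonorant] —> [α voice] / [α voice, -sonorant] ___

progressive voicing assimilation

The rule copies [voice] from the environment onto the target, so the assimilating feature is voicing.
Since the environment is written before the underscore, the trigger precedes the target; the direction is progressive.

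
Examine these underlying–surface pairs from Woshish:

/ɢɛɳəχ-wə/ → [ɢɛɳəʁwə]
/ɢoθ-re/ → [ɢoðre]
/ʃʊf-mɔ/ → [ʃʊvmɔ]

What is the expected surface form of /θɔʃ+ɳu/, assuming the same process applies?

The data show regressive voicing assimilation: /χ/ → [ʁ] before /w/; /θ/ → [ð] before /r/; /f/ → [v] before /m/. In each pair only voicing changes, matching the following consonant, while place and manner stay constant.
The rule targets /ʃ/ (voiceless postalveolar fricative), which sits before the trigger /ɳ/ (voiced).
A voiced postalveolar fricative is [ʒ], so the surface segment is [ʒ].

[θɔʒɳu]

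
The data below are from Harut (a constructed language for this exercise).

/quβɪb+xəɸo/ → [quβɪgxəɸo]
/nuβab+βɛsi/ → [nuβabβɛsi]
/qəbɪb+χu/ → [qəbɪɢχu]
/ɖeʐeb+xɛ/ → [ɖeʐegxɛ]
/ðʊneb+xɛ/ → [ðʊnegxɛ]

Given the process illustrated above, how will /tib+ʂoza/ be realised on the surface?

[tiɖʂoza]

The data show regressive place assimilation: /b/ → [g] before /x/; /b/ → [ɢ] before /χ/. In each pair only place changes, matching the following consonant, while manner and voice stay constant.
Nothing changes in [nuβabβɛsi]: there the adjacent consonants already agree in place (/b/ and /β/ are both bilabial), so this form is consistent with the same rule.
/b/ is a voiced bilabial stop. The following trigger /ʂ/ is retroflex, so /b/ must become retroflex as well.
Changing only its place to retroflex gives [ɖ] — the voiced retroflex stop.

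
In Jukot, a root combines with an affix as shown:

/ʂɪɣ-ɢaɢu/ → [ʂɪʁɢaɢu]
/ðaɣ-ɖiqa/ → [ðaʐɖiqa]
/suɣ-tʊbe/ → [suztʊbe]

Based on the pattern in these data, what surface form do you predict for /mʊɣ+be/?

The data show regressive place assimilation: /ɣ/ → [ʁ] before /ɢ/; /ɣ/ → [ʐ] before /ɖ/; /ɣ/ → [z] before /t/. In each pair only place changes, matching the following consonant, while manner and voice stay constant.
The rule targets /ɣ/ (voiced velar fricative), which sits before the trigger /b/ (bilabial).
The voiced bilabial fricative is [β], so /ɣ/ → [β].

[mʊβbe]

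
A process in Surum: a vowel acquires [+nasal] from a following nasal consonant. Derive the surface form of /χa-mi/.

/a/ sits next to the nasal /m/ and is therefore nasalised to [ã].

[χãmi]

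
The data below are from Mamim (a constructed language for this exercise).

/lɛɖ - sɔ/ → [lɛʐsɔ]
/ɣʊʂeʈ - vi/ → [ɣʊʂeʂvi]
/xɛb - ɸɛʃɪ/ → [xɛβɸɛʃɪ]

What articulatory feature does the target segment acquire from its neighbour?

The segment that alternates is /ɖ/, which surfaces as [ʐ] when adjacent to /s/.
The change stop → fricative matches the manner of the following /s/, identifying this as manner assimilation.
The other alternating forms pattern the same way: /ʈ/ → [ʂ] before /v/ (stop → fricative, matching a fricative); /b/ → [β] before /ɸ/ (stop → fricative, matching a fricative) — only manner changes, and always toward the following segment.

manner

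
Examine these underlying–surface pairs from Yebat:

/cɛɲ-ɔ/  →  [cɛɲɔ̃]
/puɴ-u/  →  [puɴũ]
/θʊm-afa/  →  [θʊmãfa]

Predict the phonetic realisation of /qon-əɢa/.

The data show progressive nasality assimilation (vowel nasalisation): /ɔ/ → [ɔ̃] after /ɲ/; /u/ → [ũ] after /ɴ/; /a/ → [ã] after /m/ — a vowel is nasalised by an immediately preceding nasal consonant.
The vowel /ə/ is adjacent to the preceding nasal /n/, so it acquires [+nasal] and surfaces as [ə̃].

[qonə̃ɢa]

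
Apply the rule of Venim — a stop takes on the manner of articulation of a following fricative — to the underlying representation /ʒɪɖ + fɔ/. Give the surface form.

/ɖ/ is a voiced retroflex stop. The following trigger /f/ is a fricative, so /ɖ/ must become a fricative as well.
Changing only its manner to fricative gives [ʐ] — the voiced retroflex fricative.

[ʒɪʐfɔ]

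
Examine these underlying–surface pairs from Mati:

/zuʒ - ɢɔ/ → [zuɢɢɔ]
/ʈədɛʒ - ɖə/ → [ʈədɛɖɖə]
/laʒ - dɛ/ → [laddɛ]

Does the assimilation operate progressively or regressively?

regressive

The segment that alternates is /ʒ/, which surfaces as [ɢ] when adjacent to /ɢ/.
The output [ɢ] is identical to the trigger /ɢ/ — every feature (place, manner, voicing) has been copied — so this is total assimilation.
The remaining alternations confirm this: /ʒ/ → [ɖ] before /ɖ/; /ʒ/ → [d] before /d/ — in each case the output is a copy of the following consonant.
The trigger is the following segment, so the direction is regressive (anticipatory).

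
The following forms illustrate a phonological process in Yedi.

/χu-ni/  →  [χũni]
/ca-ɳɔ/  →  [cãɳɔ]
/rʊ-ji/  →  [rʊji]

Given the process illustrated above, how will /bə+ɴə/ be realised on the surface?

[bə̃ɴə]

The data show regressive nasality assimilation (vowel nasalisation): /u/ → [ũ] before /n/; /a/ → [ã] before /ɳ/ — a vowel is nasalised by an immediately following nasal consonant.
No change occurs in [rʊji] because the vowel at the boundary is adjacent to an oral consonant, not a nasal (/ʊ/ next to /j/).
The vowel /ə/ is adjacent to the following nasal /ɴ/, so it acquires [+nasal] and surfaces as [ə̃].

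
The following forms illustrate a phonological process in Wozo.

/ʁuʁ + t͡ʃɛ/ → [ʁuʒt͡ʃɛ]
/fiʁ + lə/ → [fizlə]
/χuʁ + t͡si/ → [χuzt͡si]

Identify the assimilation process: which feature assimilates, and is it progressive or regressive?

regressive place assimilation

The segment that alternates is /ʁ/, which surfaces as [ʒ] when adjacent to /t͡ʃ/.
/ʁ/ is uvular while /t͡ʃ/ is postalveolar; the output [ʒ] is postalveolar, matching the trigger — so the feature that spreads is place.
Manner and voice are unchanged, so the assimilation is partial, not total.
The other alternating forms pattern the same way: /ʁ/ → [z] before /l/ (uvular → alveolar, matching alveolar); /ʁ/ → [z] before /t͡s/ (uvular → alveolar, matching alveolar) — only place changes, and always toward the following segment.
Since the segment that changes precedes the conditioning segment, the assimilation is regressive.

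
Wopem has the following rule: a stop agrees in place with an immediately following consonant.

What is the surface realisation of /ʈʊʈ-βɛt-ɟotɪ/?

/ʈ/ is a voiceless retroflex stop. The following trigger /β/ is bilabial, so /ʈ/ must become bilabial as well.
Changing only its place to bilabial gives [p] — the voiceless bilabial stop.
At the second juncture, /t/ likewise becomes [c] adjacent to /ɟ/.

[ʈʊpβɛcɟotɪ]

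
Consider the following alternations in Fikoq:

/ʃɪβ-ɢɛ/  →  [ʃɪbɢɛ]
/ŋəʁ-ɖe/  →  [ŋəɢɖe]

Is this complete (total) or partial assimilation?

partial assimilation

Comparing underlying and surface forms, /β/ → [b] is the alternation; the neighbouring /ɢ/ is constant.
/β/ is a fricative while /ɢ/ is a stop; the output [b] is a stop, matching the trigger — so the feature that spreads is manner.
Place and voice are unchanged, so the assimilation is partial, not total.
The same holds elsewhere in the data: /ʁ/ → [ɢ] before /ɖ/ (fricative → stop, matching a stop) — only manner changes, and always toward the following segment.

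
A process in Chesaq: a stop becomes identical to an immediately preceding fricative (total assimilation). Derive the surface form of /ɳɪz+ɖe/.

/ɖ/ is the segment targeted by the rule; it sits immediately after /z/, so it assimilates completely and surfaces as [z].

[ɳɪzze]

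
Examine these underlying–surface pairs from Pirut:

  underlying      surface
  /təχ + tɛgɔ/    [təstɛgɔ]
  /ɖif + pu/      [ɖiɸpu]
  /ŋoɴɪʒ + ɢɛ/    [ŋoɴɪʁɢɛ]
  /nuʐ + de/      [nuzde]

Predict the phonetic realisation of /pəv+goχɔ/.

The data show regressive place assimilation: /χ/ → [s] before /t/; /f/ → [ɸ] before /p/; /ʒ/ → [ʁ] before /ɢ/; /ʐ/ → [z] before /d/. In each pair only place changes, matching the following consonant, while manner and voice stay constant.
The rule targets /v/ (voiced labiodental fricative), which sits before the trigger /g/ (velar).
The voiced velar fricative is [ɣ], so /v/ → [ɣ].

[pəɣgoχɔ]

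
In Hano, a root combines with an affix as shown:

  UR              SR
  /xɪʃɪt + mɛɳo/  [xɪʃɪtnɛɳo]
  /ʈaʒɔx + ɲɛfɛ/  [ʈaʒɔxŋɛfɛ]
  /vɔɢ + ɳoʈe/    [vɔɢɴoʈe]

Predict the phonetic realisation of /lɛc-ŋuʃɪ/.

[lɛcɲuʃɪ]

The data show progressive place assimilation: /m/ → [n] after /t/; /ɲ/ → [ŋ] after /x/; /ɳ/ → [ɴ] after /ɢ/. In each pair only place changes, matching the preceding consonant, while manner and voice stay constant.
The rule targets /ŋ/ (voiced velar nasal), which sits after the trigger /c/ (palatal).
A voiced palatal nasal is [ɲ], so the surface segment is [ɲ].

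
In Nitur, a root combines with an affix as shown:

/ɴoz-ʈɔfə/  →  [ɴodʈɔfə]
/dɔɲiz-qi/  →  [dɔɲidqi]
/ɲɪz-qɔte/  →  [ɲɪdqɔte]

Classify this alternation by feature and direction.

The segment that alternates is /z/, which surfaces as [d] when adjacent to /ʈ/.
/z/ is a fricative while /ʈ/ is a stop; the output [d] is a stop, matching the trigger — so the feature that spreads is manner.
Place and voice are unchanged, so the assimilation is partial, not total.
Checking the remaining alternation: /z/ → [d] before /q/ (fricative → stop, matching a stop) — only manner changes, and always toward the following segment.
The trigger is the following segment, so the direction is regressive (anticipatory).

regressive manner assimilation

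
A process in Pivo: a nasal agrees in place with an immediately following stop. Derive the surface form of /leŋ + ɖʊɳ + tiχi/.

/ŋ/ is a voiced velar nasal. The following trigger /ɖ/ is retroflex, so /ŋ/ must become retroflex as well.
A voiced retroflex nasal is [ɳ], so the surface segment is [ɳ].
At the second juncture, /ɳ/ likewise becomes [n] adjacent to /t/.

[leɳɖʊntiχi]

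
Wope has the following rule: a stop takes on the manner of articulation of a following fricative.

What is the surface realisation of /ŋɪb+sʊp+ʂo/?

/b/ is a voiced bilabial stop. The following trigger /s/ is a fricative, so /b/ must become a fricative as well.
The voiced bilabial fricative is [β], so /b/ → [β].
At the second juncture, /p/ likewise becomes [ɸ] adjacent to /ʂ/.

[ŋɪβsʊɸʂo]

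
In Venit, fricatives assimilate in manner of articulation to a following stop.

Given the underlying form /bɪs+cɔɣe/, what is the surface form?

The rule targets /s/ (voiceless alveolar fricative), which sits before the trigger /c/ (stop).
A voiceless alveolar stop is [t], so the surface segment is [t].

[bɪtcɔɣe]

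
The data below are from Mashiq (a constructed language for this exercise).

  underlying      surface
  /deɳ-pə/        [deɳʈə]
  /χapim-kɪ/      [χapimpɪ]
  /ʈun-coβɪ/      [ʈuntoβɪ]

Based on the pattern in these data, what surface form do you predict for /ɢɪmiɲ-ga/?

[ɢɪmiɲɟa]

The data show progressive place assimilation: /p/ → [ʈ] after /ɳ/; /k/ → [p] after /m/; /c/ → [t] after /n/. In each pair only place changes, matching the preceding consonant, while manner and voice stay constant.
/g/ is a voiced velar stop. The preceding trigger /ɲ/ is palatal, so /g/ must become palatal as well.
Changing only its place to palatal gives [ɟ] — the voiced palatal stop.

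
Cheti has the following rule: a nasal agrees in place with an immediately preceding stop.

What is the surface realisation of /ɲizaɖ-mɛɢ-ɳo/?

/m/ is a voiced bilabial nasal. The preceding trigger /ɖ/ is retroflex, so /m/ must become retroflex as well.
A voiced retroflex nasal is [ɳ], so the surface segment is [ɳ].
At the second juncture, /ɳ/ likewise becomes [ɴ] adjacent to /ɢ/.

[ɲizaɖɳɛɢɴo]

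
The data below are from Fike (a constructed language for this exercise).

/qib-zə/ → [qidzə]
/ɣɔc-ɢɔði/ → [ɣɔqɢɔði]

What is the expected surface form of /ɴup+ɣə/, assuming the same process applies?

[ɴukɣə]

The data show regressive place assimilation: /b/ → [d] before /z/; /c/ → [q] before /ɢ/. In each pair only place changes, matching the following consonant, while manner and voice stay constant.
The rule targets /p/ (voiceless bilabial stop), which sits before the trigger /ɣ/ (velar).
Changing only its place to velar gives [k] — the voiceless velar stop.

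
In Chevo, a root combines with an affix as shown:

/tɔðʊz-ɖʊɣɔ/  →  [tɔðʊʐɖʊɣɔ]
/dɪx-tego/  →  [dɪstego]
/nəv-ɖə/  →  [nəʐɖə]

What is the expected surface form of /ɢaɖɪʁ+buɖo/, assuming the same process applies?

[ɢaɖɪβbuɖo]

The data show regressive place assimilation: /z/ → [ʐ] before /ɖ/; /x/ → [s] before /t/; /v/ → [ʐ] before /ɖ/. In each pair only place changes, matching the following consonant, while manner and voice stay constant.
/ʁ/ is a voiced uvular fricative. The following trigger /b/ is bilabial, so /ʁ/ must become bilabial as well.
A voiced bilabial fricative is [β], so the surface segment is [β].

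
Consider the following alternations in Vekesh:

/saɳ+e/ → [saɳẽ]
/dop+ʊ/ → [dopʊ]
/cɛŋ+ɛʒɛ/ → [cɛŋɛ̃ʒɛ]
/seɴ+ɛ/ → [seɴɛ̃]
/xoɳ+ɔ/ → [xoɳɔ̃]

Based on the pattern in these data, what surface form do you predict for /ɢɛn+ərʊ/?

The data show progressive nasality assimilation (vowel nasalisation): /e/ → [ẽ] after /ɳ/; /ɛ/ → [ɛ̃] after /ŋ/; /ɛ/ → [ɛ̃] after /ɴ/; /ɔ/ → [ɔ̃] after /ɳ/ — a vowel is nasalised by an immediately preceding nasal consonant.
No change occurs in [dopʊ] because the vowel at the boundary is adjacent to an oral consonant, not a nasal (/ʊ/ next to /p/).
/ə/ sits next to the nasal /n/ and is therefore nasalised to [ə̃].

[ɢɛnə̃rʊ]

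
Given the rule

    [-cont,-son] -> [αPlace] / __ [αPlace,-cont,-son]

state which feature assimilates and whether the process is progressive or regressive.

regressive place assimilation

The shared variable α links the value of the place features (abbreviated [Place]) on the target to the same value on the neighbouring segment, so place is the feature that assimilates.
The conditioning segment sits to the right of the focus bar, meaning the trigger follows the segment that changes — regressive assimilation.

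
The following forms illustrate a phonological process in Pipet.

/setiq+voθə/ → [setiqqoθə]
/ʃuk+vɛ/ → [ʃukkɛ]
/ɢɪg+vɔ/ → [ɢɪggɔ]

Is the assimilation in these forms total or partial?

Comparing underlying and surface forms, /v/ → [q] is the alternation; the neighbouring /q/ is constant.
The output [q] is identical to the trigger /q/ — every feature (place, manner, voicing) has been copied — so this is total assimilation.
The remaining alternations confirm this: /v/ → [k] after /k/; /v/ → [g] after /g/ — in each case the output is a copy of the preceding consonant.

total assimilation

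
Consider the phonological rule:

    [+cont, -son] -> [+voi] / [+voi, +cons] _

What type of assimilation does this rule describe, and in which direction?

The structural change is [+voi], and the conditioning segment [+voi, +cons] (a voiced consonant) is itself voiced, so the target comes to share the voicing of its neighbour — voicing assimilation.
The conditioning segment sits to the left of the focus bar, meaning the trigger precedes the segment that changes — progressive assimilation.

progressive voicing assimilation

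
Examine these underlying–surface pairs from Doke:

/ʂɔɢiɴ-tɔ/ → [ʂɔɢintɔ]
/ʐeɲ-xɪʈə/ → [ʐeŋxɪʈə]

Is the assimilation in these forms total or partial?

Underlying /ɴ/ is realised as [n] next to /t/; /t/ itself does not change.
The change uvular → alveolar matches the place of the following /t/, identifying this as place assimilation.
Manner and voice are unchanged, so the assimilation is partial, not total.
The same holds elsewhere in the data: /ɲ/ → [ŋ] before /x/ (palatal → velar, matching velar) — only place changes, and always toward the following segment.

partial assimilation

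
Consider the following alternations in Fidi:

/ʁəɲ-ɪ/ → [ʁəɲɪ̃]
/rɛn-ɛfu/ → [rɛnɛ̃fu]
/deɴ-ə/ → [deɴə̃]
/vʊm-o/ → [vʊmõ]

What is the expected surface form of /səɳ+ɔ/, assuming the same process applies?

The data show progressive nasality assimilation (vowel nasalisation): /ɪ/ → [ɪ̃] after /ɲ/; /ɛ/ → [ɛ̃] after /n/; /ə/ → [ə̃] after /ɴ/; /o/ → [õ] after /m/ — a vowel is nasalised by an immediately preceding nasal consonant.
The vowel /ɔ/ is adjacent to the preceding nasal /ɳ/, so it acquires [+nasal] and surfaces as [ɔ̃].

[səɳɔ̃]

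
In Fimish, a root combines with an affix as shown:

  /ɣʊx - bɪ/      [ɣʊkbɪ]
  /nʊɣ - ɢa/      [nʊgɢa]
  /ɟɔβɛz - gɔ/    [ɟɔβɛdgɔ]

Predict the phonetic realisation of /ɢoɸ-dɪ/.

[ɢopdɪ]

The data show regressive manner assimilation: /x/ → [k] before /b/; /ɣ/ → [g] before /ɢ/; /z/ → [d] before /g/. In each pair only manner changes, matching the following consonant, while place and voice stay constant.
/ɸ/ is a voiceless bilabial fricative. The following trigger /d/ is a stop, so /ɸ/ must become a stop as well.
Changing only its manner to stop gives [p] — the voiceless bilabial stop.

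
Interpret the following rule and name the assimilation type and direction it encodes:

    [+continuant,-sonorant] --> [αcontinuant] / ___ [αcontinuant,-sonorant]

regressive manner assimilation

The shared variable α links the value of [continuant] on the target to that of the neighbouring obstruent. [continuant] distinguishes stops from fricatives — a manner-of-articulation feature — so this is manner assimilation.
Since the environment is written after the underscore, the trigger follows the target; the direction is regressive.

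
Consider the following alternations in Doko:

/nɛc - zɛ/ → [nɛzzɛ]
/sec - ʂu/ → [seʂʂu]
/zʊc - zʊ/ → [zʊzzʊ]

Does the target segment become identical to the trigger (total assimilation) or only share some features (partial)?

total assimilation

Underlying /c/ is realised as [z] next to /z/; /z/ itself does not change.
The output [z] is identical to the trigger /z/ — every feature (place, manner, voicing) has been copied — so this is total assimilation.
The other form behaves the same way: /c/ → [ʂ] before /ʂ/ — in each case the output is a copy of the following consonant.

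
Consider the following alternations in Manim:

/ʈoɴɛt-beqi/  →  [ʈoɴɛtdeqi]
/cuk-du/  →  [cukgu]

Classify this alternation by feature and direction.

The segment that alternates is /b/, which surfaces as [d] when adjacent to /t/.
/b/ is bilabial while /t/ is alveolar; the output [d] is alveolar, matching the trigger — so the feature that spreads is place.
Manner and voice are unchanged, so the assimilation is partial, not total.
The same holds elsewhere in the data: /d/ → [g] after /k/ (alveolar → velar, matching velar) — only place changes, and always toward the preceding segment.
The trigger is the preceding segment, so the direction is progressive (perseverative).

progressive place assimilation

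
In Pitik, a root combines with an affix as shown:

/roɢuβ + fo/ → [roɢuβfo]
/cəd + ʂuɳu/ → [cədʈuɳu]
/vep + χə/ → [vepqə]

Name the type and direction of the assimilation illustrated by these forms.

progressive manner assimilation

Underlying /ʂ/ is realised as [ʈ] next to /d/; /d/ itself does not change.
/ʂ/ is a fricative while /d/ is a stop; the output [ʈ] is a stop, matching the trigger — so the feature that spreads is manner.
Place and voice are unchanged, so the assimilation is partial, not total.
The same holds elsewhere in the data: /χ/ → [q] after /p/ (fricative → stop, matching a stop) — only manner changes, and always toward the preceding segment.
Nothing changes in [roɢuβfo]: there the adjacent consonants already agree in manner (/f/ and /β/ are both fricatives), so this form is consistent with the same rule.
Since the segment that changes follows the conditioning segment, the assimilation is progressive.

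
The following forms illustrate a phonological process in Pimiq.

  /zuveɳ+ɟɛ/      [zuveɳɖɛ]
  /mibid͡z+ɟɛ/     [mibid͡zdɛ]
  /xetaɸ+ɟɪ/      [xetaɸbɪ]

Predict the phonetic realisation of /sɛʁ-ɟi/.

The data show progressive place assimilation: /ɟ/ → [ɖ] after /ɳ/; /ɟ/ → [d] after /d͡z/; /ɟ/ → [b] after /ɸ/. In each pair only place changes, matching the preceding consonant, while manner and voice stay constant.
/ɟ/ is a voiced palatal stop. The preceding trigger /ʁ/ is uvular, so /ɟ/ must become uvular as well.
Changing only its place to uvular gives [ɢ] — the voiced uvular stop.

[sɛʁɢi]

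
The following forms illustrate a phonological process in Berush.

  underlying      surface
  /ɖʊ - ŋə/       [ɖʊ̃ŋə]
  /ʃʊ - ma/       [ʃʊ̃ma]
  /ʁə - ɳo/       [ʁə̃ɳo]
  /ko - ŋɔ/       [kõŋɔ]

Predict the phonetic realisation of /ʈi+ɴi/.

The data show regressive nasality assimilation (vowel nasalisation): /ʊ/ → [ʊ̃] before /ŋ/; /ʊ/ → [ʊ̃] before /m/; /ə/ → [ə̃] before /ɳ/; /o/ → [õ] before /ŋ/ — a vowel is nasalised by an immediately following nasal consonant.
/i/ sits next to the nasal /ɴ/ and is therefore nasalised to [ĩ].

[ʈĩɴi]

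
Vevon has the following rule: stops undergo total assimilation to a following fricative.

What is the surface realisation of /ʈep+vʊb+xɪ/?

/p/ is the segment targeted by the rule; it sits immediately before /v/, so it assimilates completely and surfaces as [v].
The same rule applies at the second boundary: /b/ → [x] next to /x/.

[ʈevvʊxxɪ]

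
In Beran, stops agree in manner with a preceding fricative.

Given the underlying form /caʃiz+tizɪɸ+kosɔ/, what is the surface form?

[caʃizsizɪɸxosɔ]

The rule targets /t/ (voiceless alveolar stop), which sits after the trigger /z/ (fricative).
The voiceless alveolar fricative is [s], so /t/ → [s].
At the second juncture, /k/ likewise becomes [x] adjacent to /ɸ/.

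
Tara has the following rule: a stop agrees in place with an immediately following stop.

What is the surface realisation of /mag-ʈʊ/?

/g/ is a voiced velar stop. The following trigger /ʈ/ is retroflex, so /g/ must become retroflex as well.
Changing only its place to retroflex gives [ɖ] — the voiced retroflex stop.

[maɖʈʊ]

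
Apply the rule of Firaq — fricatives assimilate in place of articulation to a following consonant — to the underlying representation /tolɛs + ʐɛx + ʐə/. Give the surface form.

The rule targets /s/ (voiceless alveolar fricative), which sits before the trigger /ʐ/ (retroflex).
Changing only its place to retroflex gives [ʂ] — the voiceless retroflex fricative.
The same rule applies at the second boundary: /x/ → [ʂ] next to /ʐ/.

[tolɛʂʐɛʂʐə]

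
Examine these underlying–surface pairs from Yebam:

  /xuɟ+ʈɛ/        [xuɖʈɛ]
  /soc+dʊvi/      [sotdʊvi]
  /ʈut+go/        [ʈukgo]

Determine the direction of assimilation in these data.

regressive

Comparing underlying and surface forms, /ɟ/ → [ɖ] is the alternation; the neighbouring /ʈ/ is constant.
The change palatal → retroflex matches the place of the following /ʈ/, identifying this as place assimilation.
Checking the remaining alternations: /c/ → [t] before /d/ (palatal → alveolar, matching alveolar); /t/ → [k] before /g/ (alveolar → velar, matching velar) — only place changes, and always toward the following segment.
Since the segment that changes precedes the conditioning segment, the assimilation is regressive.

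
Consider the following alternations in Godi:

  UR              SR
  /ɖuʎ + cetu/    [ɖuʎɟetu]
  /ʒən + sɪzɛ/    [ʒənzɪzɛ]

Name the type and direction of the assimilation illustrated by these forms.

progressive voicing assimilation

The segment that alternates is /c/, which surfaces as [ɟ] when adjacent to /ʎ/.
The change voiceless → voiced matches the voicing of the preceding /ʎ/, identifying this as voicing assimilation.
Place and manner are unchanged, so the assimilation is partial, not total.
Checking the remaining alternation: /s/ → [z] after /n/ (voiceless → voiced, matching voiced) — only voicing changes, and always toward the preceding segment.
Since the segment that changes follows the conditioning segment, the assimilation is progressive.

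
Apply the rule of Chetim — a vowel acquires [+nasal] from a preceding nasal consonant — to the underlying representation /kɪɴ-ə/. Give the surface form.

[kɪɴə̃]

The vowel /ə/ is adjacent to the preceding nasal /ɴ/, so it acquires [+nasal] and surfaces as [ə̃].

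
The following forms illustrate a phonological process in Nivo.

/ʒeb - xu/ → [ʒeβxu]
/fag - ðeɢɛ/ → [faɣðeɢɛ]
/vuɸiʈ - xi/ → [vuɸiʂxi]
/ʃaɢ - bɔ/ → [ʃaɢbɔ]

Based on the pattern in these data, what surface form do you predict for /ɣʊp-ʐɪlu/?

The data show regressive manner assimilation: /b/ → [β] before /x/; /g/ → [ɣ] before /ð/; /ʈ/ → [ʂ] before /x/. In each pair only manner changes, matching the following consonant, while place and voice stay constant.
Nothing changes in [ʃaɢbɔ]: there the adjacent consonants already agree in manner (/ɢ/ and /b/ are both stops), so this form is consistent with the same rule.
The rule targets /p/ (voiceless bilabial stop), which sits before the trigger /ʐ/ (fricative).
A voiceless bilabial fricative is [ɸ], so the surface segment is [ɸ].

[ɣʊɸʐɪlu]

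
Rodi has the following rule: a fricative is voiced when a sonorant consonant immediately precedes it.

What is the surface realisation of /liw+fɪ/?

[liwvɪ]

The rule targets /f/ (voiceless labiodental fricative), which sits after the trigger /w/ (voiced).
A voiced labiodental fricative is [v], so the surface segment is [v].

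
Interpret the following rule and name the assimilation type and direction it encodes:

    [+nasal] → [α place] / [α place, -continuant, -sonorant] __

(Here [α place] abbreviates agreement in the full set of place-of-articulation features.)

The rule copies the place features (abbreviated [place]) from the environment onto the target, so the assimilating feature is place.
Since the environment is written before the underscore, the trigger precedes the target; the direction is progressive.

progressive place assimilation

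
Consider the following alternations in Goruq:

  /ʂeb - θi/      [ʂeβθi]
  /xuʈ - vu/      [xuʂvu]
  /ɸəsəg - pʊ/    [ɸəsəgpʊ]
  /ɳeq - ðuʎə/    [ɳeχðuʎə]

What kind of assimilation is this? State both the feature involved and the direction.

regressive manner assimilation

The segment that alternates is /b/, which surfaces as [β] when adjacent to /θ/.
The change stop → fricative matches the manner of the following /θ/, identifying this as manner assimilation.
Place and voice are unchanged, so the assimilation is partial, not total.
The same holds elsewhere in the data: /ʈ/ → [ʂ] before /v/ (stop → fricative, matching a fricative); /q/ → [χ] before /ð/ (stop → fricative, matching a fricative) — only manner changes, and always toward the following segment.
Nothing changes in [ɸəsəgpʊ]: there the adjacent consonants already agree in manner (/g/ and /p/ are both stops), so this form is consistent with the same rule.
The trigger is the following segment, so the direction is regressive (anticipatory).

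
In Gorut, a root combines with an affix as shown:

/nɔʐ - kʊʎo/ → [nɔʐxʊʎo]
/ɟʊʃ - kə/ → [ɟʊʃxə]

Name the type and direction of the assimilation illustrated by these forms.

progressive manner assimilation

The segment that alternates is /k/, which surfaces as [x] when adjacent to /ʐ/.
The change stop → fricative matches the manner of the preceding /ʐ/, identifying this as manner assimilation.
Place and voice are unchanged, so the assimilation is partial, not total.
Checking the remaining alternation: /k/ → [x] after /ʃ/ (stop → fricative, matching a fricative) — only manner changes, and always toward the preceding segment.
Since the segment that changes follows the conditioning segment, the assimilation is progressive.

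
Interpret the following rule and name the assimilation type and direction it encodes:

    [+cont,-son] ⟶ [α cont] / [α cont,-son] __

The shared variable α links the value of [cont] on the target to that of the neighbouring obstruent. [cont] distinguishes stops from fricatives — a manner-of-articulation feature — so this is manner assimilation.
The conditioning segment sits to the left of the focus bar, meaning the trigger precedes the segment that changes — progressive assimilation.

progressive manner assimilation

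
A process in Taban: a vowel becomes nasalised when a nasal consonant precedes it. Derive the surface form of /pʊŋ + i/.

[pʊŋĩ]

The vowel /i/ is adjacent to the preceding nasal /ŋ/, so it acquires [+nasal] and surfaces as [ĩ].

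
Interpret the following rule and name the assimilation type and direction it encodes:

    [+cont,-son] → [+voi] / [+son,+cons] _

The structural change is [+voi], and the conditioning segment [+son,+cons] (a sonorant consonant) is itself voiced, so the target comes to share the voicing of its neighbour — voicing assimilation.
Since the environment is written before the underscore, the trigger precedes the target; the direction is progressive.

progressive voicing assimilation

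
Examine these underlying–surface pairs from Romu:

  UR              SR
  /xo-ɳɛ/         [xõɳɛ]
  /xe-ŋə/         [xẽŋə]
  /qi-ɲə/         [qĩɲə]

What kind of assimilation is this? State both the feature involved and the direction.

regressive nasality assimilation (vowel nasalisation)

The vowel /o/ surfaces as nasalised [õ] next to the following nasal /ɳ/ — it has acquired the [+nasal] feature of its neighbour.
Likewise in the remaining data: /e/ → [ẽ] before /ŋ/; /i/ → [ĩ] before /ɲ/ — each time a vowel is nasalised next to a following nasal.
Because the conditioning nasal is to the right of the vowel that changes, the process is regressive (anticipatory).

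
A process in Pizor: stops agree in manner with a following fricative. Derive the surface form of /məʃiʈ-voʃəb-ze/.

The rule targets /ʈ/ (voiceless retroflex stop), which sits before the trigger /v/ (fricative).
A voiceless retroflex fricative is [ʂ], so the surface segment is [ʂ].
At the second juncture, /b/ likewise becomes [β] adjacent to /z/.

[məʃiʂvoʃəβze]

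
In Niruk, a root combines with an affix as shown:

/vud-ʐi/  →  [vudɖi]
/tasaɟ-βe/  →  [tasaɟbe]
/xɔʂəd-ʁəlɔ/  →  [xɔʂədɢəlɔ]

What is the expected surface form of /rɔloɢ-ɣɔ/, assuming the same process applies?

[rɔloɢgɔ]

The data show progressive manner assimilation: /ʐ/ → [ɖ] after /d/; /β/ → [b] after /ɟ/; /ʁ/ → [ɢ] after /d/. In each pair only manner changes, matching the preceding consonant, while place and voice stay constant.
The rule targets /ɣ/ (voiced velar fricative), which sits after the trigger /ɢ/ (stop).
The voiced velar stop is [g], so /ɣ/ → [g].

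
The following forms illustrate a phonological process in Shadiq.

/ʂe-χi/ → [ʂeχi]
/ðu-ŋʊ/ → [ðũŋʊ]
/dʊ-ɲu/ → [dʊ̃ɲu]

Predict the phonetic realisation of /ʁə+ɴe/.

[ʁə̃ɴe]

The data show regressive nasality assimilation (vowel nasalisation): /u/ → [ũ] before /ŋ/; /ʊ/ → [ʊ̃] before /ɲ/ — a vowel is nasalised by an immediately following nasal consonant.
No change occurs in [ʂeχi] because the vowel at the boundary is adjacent to an oral consonant, not a nasal (/e/ next to /χ/).
/ə/ sits next to the nasal /ɴ/ and is therefore nasalised to [ə̃].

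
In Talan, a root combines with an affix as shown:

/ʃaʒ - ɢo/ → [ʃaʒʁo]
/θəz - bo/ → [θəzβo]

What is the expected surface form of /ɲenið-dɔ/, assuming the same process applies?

The data show progressive manner assimilation: /ɢ/ → [ʁ] after /ʒ/; /b/ → [β] after /z/. In each pair only manner changes, matching the preceding consonant, while place and voice stay constant.
The rule targets /d/ (voiced alveolar stop), which sits after the trigger /ð/ (fricative).
Changing only its manner to fricative gives [z] — the voiced alveolar fricative.

[ɲeniðzɔ]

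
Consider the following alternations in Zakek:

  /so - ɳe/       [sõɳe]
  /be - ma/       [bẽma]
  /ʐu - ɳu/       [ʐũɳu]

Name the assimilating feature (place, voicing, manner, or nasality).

The vowel /o/ surfaces as nasalised [õ] next to the following nasal /ɳ/ — it has acquired the [+nasal] feature of its neighbour.
Likewise in the remaining data: /e/ → [ẽ] before /m/; /u/ → [ũ] before /ɳ/ — each time a vowel is nasalised next to a following nasal.

nasality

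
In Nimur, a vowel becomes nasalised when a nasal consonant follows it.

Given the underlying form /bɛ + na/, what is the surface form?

[bɛ̃na]

The vowel /ɛ/ is adjacent to the following nasal /n/, so it acquires [+nasal] and surfaces as [ɛ̃].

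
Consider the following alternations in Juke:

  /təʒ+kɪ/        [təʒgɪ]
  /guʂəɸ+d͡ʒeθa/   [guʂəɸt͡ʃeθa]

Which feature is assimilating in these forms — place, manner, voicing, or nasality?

Underlying /k/ is realised as [g] next to /ʒ/; /ʒ/ itself does not change.
The change voiceless → voiced matches the voicing of the preceding /ʒ/, identifying this as voicing assimilation.
The other alternating form patterns the same way: /d͡ʒ/ → [t͡ʃ] after /ɸ/ (voiced → voiceless, matching voiceless) — only voicing changes, and always toward the preceding segment.

voicing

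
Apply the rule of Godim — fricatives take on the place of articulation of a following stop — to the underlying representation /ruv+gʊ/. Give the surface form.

/v/ is a voiced labiodental fricative. The following trigger /g/ is velar, so /v/ must become velar as well.
Changing only its place to velar gives [ɣ] — the voiced velar fricative.

[ruɣgʊ]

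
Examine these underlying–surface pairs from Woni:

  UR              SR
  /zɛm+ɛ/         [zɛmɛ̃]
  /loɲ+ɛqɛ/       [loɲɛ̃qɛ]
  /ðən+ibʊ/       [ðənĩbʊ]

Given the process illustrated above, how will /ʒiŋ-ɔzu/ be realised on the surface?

[ʒiŋɔ̃zu]

The data show progressive nasality assimilation (vowel nasalisation): /ɛ/ → [ɛ̃] after /m/; /ɛ/ → [ɛ̃] after /ɲ/; /i/ → [ĩ] after /n/ — a vowel is nasalised by an immediately preceding nasal consonant.
The vowel /ɔ/ is adjacent to the preceding nasal /ŋ/, so it acquires [+nasal] and surfaces as [ɔ̃].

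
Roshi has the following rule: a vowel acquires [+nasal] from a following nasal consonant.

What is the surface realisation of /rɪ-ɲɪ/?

[rɪ̃ɲɪ]

/ɪ/ sits next to the nasal /ɲ/ and is therefore nasalised to [ɪ̃].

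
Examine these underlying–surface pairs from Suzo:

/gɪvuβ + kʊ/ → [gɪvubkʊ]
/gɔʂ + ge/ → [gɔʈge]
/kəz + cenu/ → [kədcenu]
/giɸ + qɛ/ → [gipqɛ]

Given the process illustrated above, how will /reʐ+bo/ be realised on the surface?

[reɖbo]

The data show regressive manner assimilation: /β/ → [b] before /k/; /ʂ/ → [ʈ] before /g/; /z/ → [d] before /c/; /ɸ/ → [p] before /q/. In each pair only manner changes, matching the following consonant, while place and voice stay constant.
The rule targets /ʐ/ (voiced retroflex fricative), which sits before the trigger /b/ (stop).
A voiced retroflex stop is [ɖ], so the surface segment is [ɖ].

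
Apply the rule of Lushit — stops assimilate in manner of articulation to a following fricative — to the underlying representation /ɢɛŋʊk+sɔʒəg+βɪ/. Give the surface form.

[ɢɛŋʊxsɔʒəɣβɪ]

/k/ is a voiceless velar stop. The following trigger /s/ is a fricative, so /k/ must become a fricative as well.
Changing only its manner to fricative gives [x] — the voiceless velar fricative.
At the second juncture, /g/ likewise becomes [ɣ] adjacent to /β/.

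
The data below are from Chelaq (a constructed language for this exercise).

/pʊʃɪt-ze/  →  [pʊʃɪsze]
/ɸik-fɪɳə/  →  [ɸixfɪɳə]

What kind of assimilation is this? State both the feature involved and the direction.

The segment that alternates is /t/, which surfaces as [s] when adjacent to /z/.
/t/ is a stop while /z/ is a fricative; the output [s] is a fricative, matching the trigger — so the feature that spreads is manner.
Place and voice are unchanged, so the assimilation is partial, not total.
The same holds elsewhere in the data: /k/ → [x] before /f/ (stop → fricative, matching a fricative) — only manner changes, and always toward the following segment.
Since the segment that changes precedes the conditioning segment, the assimilation is regressive.

regressive manner assimilation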